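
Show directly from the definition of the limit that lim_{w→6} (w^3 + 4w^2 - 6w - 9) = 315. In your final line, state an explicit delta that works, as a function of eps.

delta = min(1, eps/173)

Let eps > 0. We want delta > 0 such that 0 < |w − 6| < delta implies |(w^3 + 4w^2 - 6w - 9) − 315| < eps.
(w^3 + 4w^2 - 6w - 9) − 315 = w^3 + 4w^2 - 6w - 324 = (w − 6)(w^2 + 10w + 54).
So |(w^3 + 4w^2 - 6w - 9) − 315| = |w − 6|·|w^2 + 10w + 54|.
Assume first that |w − 6| < 1, so |w| < 7. Then |w^2 + 10w + 54| ≤ 7^2 + 10·7 + 54 = 173.
Hence |(w^3 + 4w^2 - 6w - 9) − 315| ≤ 173|w − 6| < eps provided |w − 6| < eps/173.
Take delta = min(1, eps/173). Then 0 < |w − 6| < delta gives both |w − 6| < 1 and |w − 6| < eps/173, so |(w^3 + 4w^2 - 6w - 9) − 315| < eps.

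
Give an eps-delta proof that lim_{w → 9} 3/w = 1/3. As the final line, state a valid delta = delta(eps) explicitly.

Let eps > 0. We seek delta > 0 such that 0 < |w − 9| < delta implies |3/w − (1/3)| < eps.
|3/w − (1/3)| = 3·|9 − w|/(9·|w|) = 3|w − 9|/(9|w|).
Require delta ≤ 9/2 so that |w| > 9 − 9/2 = 9/2, hence 9|w| > 81/2.
Then |3/w − (1/3)| < 3|w − 9|/(81/2), which is < eps when |w − 9| < (27/2)eps.
Take delta = min(9/2, (27/2)eps). Then 0 < |w − 9| < delta gives both |w − 9| < 9/2 and |w − 9| < (27/2)eps, so |3/w − (1/3)| < eps.

delta = min(9/2, (27/2)eps)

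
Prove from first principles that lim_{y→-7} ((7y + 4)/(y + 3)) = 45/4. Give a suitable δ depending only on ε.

δ = min(2, (8/17)ε)

Let ε > 0. We want δ > 0 with 0 < |y + 7| < δ ⇒ |(7y + 4)/(y + 3) − (45/4)| < ε.
Combining over a common denominator, (7y + 4)/(y + 3) − (45/4) = [(7y + 4)·(-4) − (-45)·(y + 3)] / [(-4)·(y + 3)] = 17(y + 7) / ((-4)(y + 3)).
So |(7y + 4)/(y + 3) − (45/4)| = 17|y + 7| / (4·|y + 3|).
Restrict δ ≤ 2. Then |y + 7| < 2 gives |y + 3| = |(y + 7) + (-4)| ≥ 4 − 2 = 2.
Hence |(7y + 4)/(y + 3) − (45/4)| < 17|y + 7|/(4·2) = (17/8)|y + 7|, which is < ε once |y + 7| < (8/17)ε.
Take δ = min(2, (8/17)ε). Then 0 < |y + 7| < δ forces both bounds, so |(7y + 4)/(y + 3) − (45/4)| < ε.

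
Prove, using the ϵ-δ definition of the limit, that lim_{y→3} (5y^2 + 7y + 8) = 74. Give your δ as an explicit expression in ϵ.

δ = min(2, ϵ/47)

Let ϵ > 0. We want δ > 0 such that 0 < |y − 3| < δ implies |(5y^2 + 7y + 8) − 74| < ϵ.
(5y^2 + 7y + 8) − 74 = 5y^2 + 7y - 66 = (y − 3)(5y + 22).
So |(5y^2 + 7y + 8) − 74| = |y − 3|·|5y + 22|.
Assume first that |y − 3| < 2, so |y| < 5. Then |5y + 22| ≤ 5·5 + 22 = 47.
Hence |(5y^2 + 7y + 8) − 74| ≤ 47|y − 3| < ϵ provided |y − 3| < ϵ/47.
Take δ = min(2, ϵ/47). Then 0 < |y − 3| < δ gives both |y − 3| < 2 and |y − 3| < ϵ/47, so |(5y^2 + 7y + 8) − 74| < ϵ.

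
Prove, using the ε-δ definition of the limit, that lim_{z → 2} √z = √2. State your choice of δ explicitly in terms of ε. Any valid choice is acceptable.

Fix ε > 0. We want δ > 0 such that 0 < |z − 2| < δ implies |√z − √2| < ε.
Rationalise: √z − √2 = (z − 2)/(√z + √2), so |√z − √2| = |z − 2|/(√z + √2).
Restrict δ ≤ 2 so that |z − 2| < 2 forces z > 0, and then √z + √2 > √2.
Hence |√z − √2| < |z − 2|/√2, which is < ε once |z − 2| < √2·ε.
Take δ = min(2, √2·ε). If 0 < |z − 2| < δ then z > 0 and |√z − √2| < |z − 2|/√2 < ε.

δ = min(2, √2·ε)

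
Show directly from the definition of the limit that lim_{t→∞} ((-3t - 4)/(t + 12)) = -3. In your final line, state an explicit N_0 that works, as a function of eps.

N_0 = 32/eps

Let eps > 0 be given. We seek N_0 > 0 such that t > N_0 implies |(-3t - 4)/(t + 12) + 3| < eps.
(-3t - 4)/(t + 12) + 3 = ((-3t - 4) − (-3)(t + 12)) / ((t + 12)) = 32/((t + 12)).
For t > 0 we have t + 12 > t, so |(-3t - 4)/(t + 12) + 3| = 32/((t + 12)) < 32/(t) = 32/t.
Thus |(-3t - 4)/(t + 12) + 3| < eps whenever t > 32/eps.
Take N_0 = 32/eps. If t > N_0 then |(-3t - 4)/(t + 12) + 3| < 32/t < eps.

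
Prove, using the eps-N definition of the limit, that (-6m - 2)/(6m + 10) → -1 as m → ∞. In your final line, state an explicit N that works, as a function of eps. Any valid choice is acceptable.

Let eps > 0 be given. For m ≥ 1, |(-6m - 2)/(6m + 10) + 1| = |48|/(6(6m + 10)) = 48/(6(6m + 10)).
Since 6m + 10 ≥ 6m for m ≥ 1, this is ≤ 48/(6·6m) = (4/3)/m.
So |(-6m - 2)/(6m + 10) + 1| < eps whenever m > (4/3)/eps.
Take N = (4/3)/eps. If m > N then |(-6m - 2)/(6m + 10) + 1| ≤ (4/3)/m < eps.

N = (4/3)/eps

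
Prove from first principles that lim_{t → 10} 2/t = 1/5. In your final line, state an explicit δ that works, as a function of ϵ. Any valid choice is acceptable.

δ = min(5, 25ϵ)

Suppose ϵ > 0. We seek δ > 0 such that 0 < |t − 10| < δ implies |2/t − (1/5)| < ϵ.
|2/t − (1/5)| = 2·|10 − t|/(10·|t|) = 2|t − 10|/(10|t|).
Require δ ≤ 5 so that |t| > 10 − 5 = 5, hence 10|t| > 50.
Then |2/t − (1/5)| < 2|t − 10|/50, which is < ϵ when |t − 10| < 25ϵ.
Take δ = min(5, 25ϵ). Then 0 < |t − 10| < δ gives both |t − 10| < 5 and |t − 10| < 25ϵ, so |2/t − (1/5)| < ϵ.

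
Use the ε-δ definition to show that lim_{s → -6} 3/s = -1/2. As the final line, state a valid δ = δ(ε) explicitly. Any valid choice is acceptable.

δ = min(3, 6ε)

Fix ε > 0. We seek δ > 0 such that 0 < |s + 6| < δ implies |3/s + 1/2| < ε.
|3/s + 1/2| = 3·|-6 − s|/(6·|s|) = 3|s + 6|/(6|s|).
Require δ ≤ 3 so that |s| > 6 − 3 = 3, hence 6|s| > 18.
Then |3/s + 1/2| < 3|s + 6|/18, which is < ε when |s + 6| < 6ε.
Take δ = min(3, 6ε). Then 0 < |s + 6| < δ gives both |s + 6| < 3 and |s + 6| < 6ε, so |3/s + 1/2| < ε.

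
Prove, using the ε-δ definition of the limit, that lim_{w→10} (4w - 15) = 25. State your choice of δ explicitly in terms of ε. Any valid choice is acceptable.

Let ε > 0. We need δ > 0 so that 0 < |w − 10| < δ implies |(4w - 15) − 25| < ε.
Since (4w - 15) − 25 = 4(w − 10), we have |(4w - 15) − 25| = 4|w − 10|.
Thus it suffices that |w − 10| < ε/4.
Take δ = ε/4. If 0 < |w − 10| < δ then |(4w - 15) − 25| = 4|w − 10| < 4·(ε/4) = ε.

δ = ε/4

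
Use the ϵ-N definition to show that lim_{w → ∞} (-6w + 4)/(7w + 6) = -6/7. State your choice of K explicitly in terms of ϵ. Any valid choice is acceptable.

Let ϵ > 0. We seek K > 0 such that w > K implies |(-6w + 4)/(7w + 6) + 6/7| < ϵ.
(-6w + 4)/(7w + 6) + 6/7 = (7(-6w + 4) − (-6)(7w + 6)) / (7(7w + 6)) = 64/(7(7w + 6)).
For w > 0 we have 7w + 6 > 7w, so |(-6w + 4)/(7w + 6) + 6/7| = 64/(7(7w + 6)) < 64/(7·7w) = (64/49)/w.
Thus |(-6w + 4)/(7w + 6) + 6/7| < ϵ whenever w > (64/49)/ϵ.
Take K = (64/49)/ϵ. If w > K then |(-6w + 4)/(7w + 6) + 6/7| < (64/49)/w < ϵ.

K = (64/49)/ϵ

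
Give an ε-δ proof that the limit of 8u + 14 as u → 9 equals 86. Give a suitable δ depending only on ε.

δ = ε/8

Let ε > 0 be given. We need δ > 0 so that 0 < |u − 9| < δ implies |(8u + 14) − 86| < ε.
Since (8u + 14) − 86 = 8(u − 9), we have |(8u + 14) − 86| = 8|u − 9|.
Thus it suffices that |u − 9| < ε/8.
Choosing δ = ε/8 gives |(8u + 14) − 86| = 8|u − 9| < ε whenever |u − 9| < δ.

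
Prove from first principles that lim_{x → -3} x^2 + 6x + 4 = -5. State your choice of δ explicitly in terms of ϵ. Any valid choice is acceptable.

Fix ϵ > 0. We want δ > 0 such that 0 < |x + 3| < δ implies |(x^2 + 6x + 4) + 5| < ϵ.
(x^2 + 6x + 4) + 5 = x^2 + 6x + 9 = (x + 3)(x + 3).
So |(x^2 + 6x + 4) + 5| = |x + 3|·|x + 3|.
Require δ ≤ 1. Then |x + 3| < 1 gives |x| < 4, and by the triangle inequality |x + 3| ≤ 4 + 3 = 7.
Hence |(x^2 + 6x + 4) + 5| ≤ 7|x + 3| < ϵ provided |x + 3| < ϵ/7.
Choosing δ = min(1, ϵ/7) ensures both conditions, hence |(x^2 + 6x + 4) + 5| < ϵ.

δ = min(1, ϵ/7)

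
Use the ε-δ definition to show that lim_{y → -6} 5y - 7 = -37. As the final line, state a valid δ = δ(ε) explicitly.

Fix ε > 0. We need δ > 0 so that 0 < |y + 6| < δ implies |(5y - 7) + 37| < ε.
|(5y - 7) + 37| = |5y + 30| = 5|y + 6|.
So 5|y + 6| < ε exactly when |y + 6| < ε/5.
Choosing δ = ε/5 gives |(5y - 7) + 37| = 5|y + 6| < ε whenever |y + 6| < δ.

δ = ε/5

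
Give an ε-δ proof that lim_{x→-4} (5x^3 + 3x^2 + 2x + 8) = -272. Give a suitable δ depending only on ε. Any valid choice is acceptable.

δ = min(1, ε/280)

Let ε > 0 be given. We want δ > 0 such that 0 < |x + 4| < δ implies |(5x^3 + 3x^2 + 2x + 8) + 272| < ε.
(5x^3 + 3x^2 + 2x + 8) + 272 = 5x^3 + 3x^2 + 2x + 280 = (x + 4)(5x^2 - 17x + 70).
So |(5x^3 + 3x^2 + 2x + 8) + 272| = |x + 4|·|5x^2 - 17x + 70|.
Require δ ≤ 1. Then |x + 4| < 1 gives |x| < 5, and by the triangle inequality |5x^2 - 17x + 70| ≤ 5·5^2 + 17·5 + 70 = 280.
Hence |(5x^3 + 3x^2 + 2x + 8) + 272| ≤ 280|x + 4| < ε provided |x + 4| < ε/280.
Choosing δ = min(1, ε/280) ensures both conditions, hence |(5x^3 + 3x^2 + 2x + 8) + 272| < ε.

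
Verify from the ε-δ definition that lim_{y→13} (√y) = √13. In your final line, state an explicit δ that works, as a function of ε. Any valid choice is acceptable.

Suppose ε > 0. We want δ > 0 such that 0 < |y − 13| < δ implies |√y − √13| < ε.
Rationalise: √y − √13 = (y − 13)/(√y + √13), so |√y − √13| = |y − 13|/(√y + √13).
Restrict δ ≤ 13 so that |y − 13| < 13 forces y > 0, and then √y + √13 > √13.
Hence |√y − √13| < |y − 13|/√13, which is < ε once |y − 13| < √13·ε.
Take δ = min(13, √13·ε). If 0 < |y − 13| < δ then y > 0 and |√y − √13| < |y − 13|/√13 < ε.

δ = min(13, √13·ε)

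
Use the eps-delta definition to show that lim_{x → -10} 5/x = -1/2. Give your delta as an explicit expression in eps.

Let eps > 0 be given. We seek delta > 0 such that 0 < |x + 10| < delta implies |5/x + 1/2| < eps.
|5/x + 1/2| = 5·|-10 − x|/(10·|x|) = 5|x + 10|/(10|x|).
Require delta ≤ 5 so that |x| > 10 − 5 = 5, hence 10|x| > 50.
Then |5/x + 1/2| < 5|x + 10|/50, which is < eps when |x + 10| < 10eps.
Take delta = min(5, 10eps). Then 0 < |x + 10| < delta gives both |x + 10| < 5 and |x + 10| < 10eps, so |5/x + 1/2| < eps.

delta = min(5, 10eps)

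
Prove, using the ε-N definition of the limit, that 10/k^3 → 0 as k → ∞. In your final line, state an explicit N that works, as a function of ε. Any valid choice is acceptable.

Suppose ε > 0. For k ≥ 1, |10/k^3 − 0| = 10/k^3.
10/k^3 < ε ⇔ k^3 > 10/ε ⇔ k > (10/ε)^{1/3}.
Take N = (10/ε)^{1/3}. Then k > N implies 10/k^3 < ε.

N = (10/ε)^{1/3}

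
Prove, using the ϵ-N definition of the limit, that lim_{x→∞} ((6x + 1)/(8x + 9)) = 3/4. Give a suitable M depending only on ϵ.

M = (23/32)/ϵ

Fix ϵ > 0. We seek M > 0 such that x > M implies |(6x + 1)/(8x + 9) − (3/4)| < ϵ.
(6x + 1)/(8x + 9) − (3/4) = (8(6x + 1) − 6(8x + 9)) / (8(8x + 9)) = -46/(8(8x + 9)).
For x > 0 we have 8x + 9 > 8x, so |(6x + 1)/(8x + 9) − (3/4)| = 46/(8(8x + 9)) < 46/(8·8x) = (23/32)/x.
Thus |(6x + 1)/(8x + 9) − (3/4)| < ϵ whenever x > (23/32)/ϵ.
Take M = (23/32)/ϵ. If x > M then |(6x + 1)/(8x + 9) − (3/4)| < (23/32)/x < ϵ.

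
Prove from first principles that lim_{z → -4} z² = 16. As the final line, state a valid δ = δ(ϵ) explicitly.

δ = min(1, ϵ/9)

Let ϵ > 0 be given. We seek δ > 0 with 0 < |z + 4| < δ ⇒ |z² − 16| < ϵ.
Factor: z² − 16 = (z + 4)(z - 4), so |z² − 16| = |z + 4|·|z - 4|.
Restrict δ ≤ 1. Then |z + 4| < 1 gives |z| < 5, so by the triangle inequality |z - 4| ≤ 5 + 4 = 9.
Hence |z² − 16| ≤ 9|z + 4|, which is < ϵ once |z + 4| < ϵ/9.
Take δ = min(1, ϵ/9). If 0 < |z + 4| < δ then both bounds hold and |z² − 16| ≤ 9|z + 4| < 9·(ϵ/9) = ϵ.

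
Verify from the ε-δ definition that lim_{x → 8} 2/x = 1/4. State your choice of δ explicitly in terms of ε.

Let ε > 0 be given. We seek δ > 0 such that 0 < |x − 8| < δ implies |2/x − (1/4)| < ε.
|2/x − (1/4)| = 2·|8 − x|/(8·|x|) = 2|x − 8|/(8|x|).
Restrict δ ≤ 4. Then |x − 8| < 4 gives |x| > 4, so 8|x| > 32.
Then |2/x − (1/4)| < 2|x − 8|/32, which is < ε when |x − 8| < 16ε.
Take δ = min(4, 16ε). Then 0 < |x − 8| < δ gives both |x − 8| < 4 and |x − 8| < 16ε, so |2/x − (1/4)| < ε.

δ = min(4, 16ε)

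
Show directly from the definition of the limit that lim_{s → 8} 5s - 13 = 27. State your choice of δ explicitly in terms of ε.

Let ε > 0. We need δ > 0 so that 0 < |s − 8| < δ implies |(5s - 13) − 27| < ε.
Since (5s - 13) − 27 = 5(s − 8), we have |(5s - 13) − 27| = 5|s − 8|.
Thus it suffices that |s − 8| < ε/5.
Take δ = ε/5. If 0 < |s − 8| < δ then |(5s - 13) − 27| = 5|s − 8| < 5·(ε/5) = ε.

δ = ε/5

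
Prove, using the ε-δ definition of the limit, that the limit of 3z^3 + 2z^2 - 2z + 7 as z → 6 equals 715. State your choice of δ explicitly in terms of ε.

Let ε > 0. We want δ > 0 such that 0 < |z − 6| < δ implies |(3z^3 + 2z^2 - 2z + 7) − 715| < ε.
(3z^3 + 2z^2 - 2z + 7) − 715 = 3z^3 + 2z^2 - 2z - 708 = (z − 6)(3z^2 + 20z + 118).
So |(3z^3 + 2z^2 - 2z + 7) − 715| = |z − 6|·|3z^2 + 20z + 118|.
Require δ ≤ 1. Then |z − 6| < 1 gives |z| < 7, and by the triangle inequality |3z^2 + 20z + 118| ≤ 3·7^2 + 20·7 + 118 = 405.
Hence |(3z^3 + 2z^2 - 2z + 7) − 715| ≤ 405|z − 6| < ε provided |z − 6| < ε/405.
Choosing δ = min(1, ε/405) ensures both conditions, hence |(3z^3 + 2z^2 - 2z + 7) − 715| < ε.

δ = min(1, ε/405)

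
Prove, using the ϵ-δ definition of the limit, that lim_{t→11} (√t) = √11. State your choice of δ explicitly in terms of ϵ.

Let ϵ > 0 be given. We want δ > 0 such that 0 < |t − 11| < δ implies |√t − √11| < ϵ.
Multiplying by the conjugate, |√t − √11| = |t − 11|/(√t + √11).
Restrict δ ≤ 11 so that |t − 11| < 11 forces t > 0, and then √t + √11 > √11.
Hence |√t − √11| < |t − 11|/√11, which is < ϵ once |t − 11| < √11·ϵ.
Take δ = min(11, √11·ϵ). If 0 < |t − 11| < δ then t > 0 and |√t − √11| < |t − 11|/√11 < ϵ.

δ = min(11, √11·ϵ)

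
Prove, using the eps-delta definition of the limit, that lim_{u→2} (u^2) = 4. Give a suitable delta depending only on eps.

Fix eps > 0. We seek delta > 0 with 0 < |u − 2| < delta ⇒ |u^2 − 4| < eps.
Factor: u^2 − 4 = (u − 2)(u + 2), so |u^2 − 4| = |u − 2|·|u + 2|.
Restrict delta ≤ 1. Then |u − 2| < 1 gives |u| < 3, so by the triangle inequality |u + 2| ≤ 3 + 2 = 5.
Hence |u^2 − 4| ≤ 5|u − 2|, which is < eps once |u − 2| < eps/5.
Take delta = min(1, eps/5). If 0 < |u − 2| < delta then both bounds hold and |u^2 − 4| ≤ 5|u − 2| < 5·(eps/5) = eps.

delta = min(1, eps/5)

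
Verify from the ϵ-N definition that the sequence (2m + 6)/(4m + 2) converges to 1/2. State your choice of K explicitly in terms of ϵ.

Suppose ϵ > 0. For m ≥ 1, |(2m + 6)/(4m + 2) − (1/2)| = |20|/(4(4m + 2)) = 20/(4(4m + 2)).
Since 4m + 2 ≥ 4m for m ≥ 1, this is ≤ 20/(4·4m) = (5/4)/m.
So |(2m + 6)/(4m + 2) − (1/2)| < ϵ whenever m > (5/4)/ϵ.
Take K = (5/4)/ϵ. If m > K then |(2m + 6)/(4m + 2) − (1/2)| ≤ (5/4)/m < ϵ.

K = (5/4)/ϵ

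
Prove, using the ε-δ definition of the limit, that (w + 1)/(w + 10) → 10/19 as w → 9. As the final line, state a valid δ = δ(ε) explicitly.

Suppose ε > 0. We want δ > 0 with 0 < |w − 9| < δ ⇒ |(w + 1)/(w + 10) − (10/19)| < ε.
Combining over a common denominator, (w + 1)/(w + 10) − (10/19) = [(w + 1)·19 − 10·(w + 10)] / [19·(w + 10)] = 9(w − 9) / (19(w + 10)).
So |(w + 1)/(w + 10) − (10/19)| = 9|w − 9| / (19·|w + 10|).
Restrict δ ≤ 19/2. Then |w − 9| < 19/2 gives |w + 10| = |(w − 9) + 19| ≥ 19 − 19/2 = 19/2.
Hence |(w + 1)/(w + 10) − (10/19)| < 9|w − 9|/(19·(19/2)) = (18/361)|w − 9|, which is < ε once |w − 9| < (361/18)ε.
Take δ = min(19/2, (361/18)ε). Then 0 < |w − 9| < δ forces both bounds, so |(w + 1)/(w + 10) − (10/19)| < ε.

δ = min(19/2, (361/18)ε)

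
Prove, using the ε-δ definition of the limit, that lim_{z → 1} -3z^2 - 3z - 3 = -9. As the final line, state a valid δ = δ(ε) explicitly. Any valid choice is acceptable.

Let ε > 0. We want δ > 0 such that 0 < |z − 1| < δ implies |(-3z^2 - 3z - 3) + 9| < ε.
(-3z^2 - 3z - 3) + 9 = -3z^2 - 3z + 6 = (z − 1)(-3z - 6).
So |(-3z^2 - 3z - 3) + 9| = |z − 1|·|-3z - 6|.
Require δ ≤ 2. Then |z − 1| < 2 gives |z| < 3, and by the triangle inequality |-3z - 6| ≤ 3·3 + 6 = 15.
Hence |(-3z^2 - 3z - 3) + 9| ≤ 15|z − 1| < ε provided |z − 1| < ε/15.
Take δ = min(2, ε/15). Then 0 < |z − 1| < δ gives both |z − 1| < 2 and |z − 1| < ε/15, so |(-3z^2 - 3z - 3) + 9| < ε.

δ = min(2, ε/15)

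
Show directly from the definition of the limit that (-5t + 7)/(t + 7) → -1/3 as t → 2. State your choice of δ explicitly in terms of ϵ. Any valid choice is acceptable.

Let ϵ > 0. We want δ > 0 with 0 < |t − 2| < δ ⇒ |(-5t + 7)/(t + 7) + 1/3| < ϵ.
Combining over a common denominator, (-5t + 7)/(t + 7) + 1/3 = [(-5t + 7)·9 − (-3)·(t + 7)] / [9·(t + 7)] = -42(t − 2) / (9(t + 7)).
So |(-5t + 7)/(t + 7) + 1/3| = 42|t − 2| / (9·|t + 7|).
Restrict δ ≤ 9/2. Then |t − 2| < 9/2 gives |t + 7| = |(t − 2) + 9| ≥ 9 − 9/2 = 9/2.
Hence |(-5t + 7)/(t + 7) + 1/3| < 42|t − 2|/(9·(9/2)) = (28/27)|t − 2|, which is < ϵ once |t − 2| < (27/28)ϵ.
Take δ = min(9/2, (27/28)ϵ). Then 0 < |t − 2| < δ forces both bounds, so |(-5t + 7)/(t + 7) + 1/3| < ϵ.

δ = min(9/2, (27/28)ϵ)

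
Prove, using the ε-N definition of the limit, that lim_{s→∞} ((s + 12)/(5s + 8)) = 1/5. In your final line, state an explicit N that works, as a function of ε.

Fix ε > 0. We seek N > 0 such that s > N implies |(s + 12)/(5s + 8) − (1/5)| < ε.
(s + 12)/(5s + 8) − (1/5) = (5(s + 12) − (5s + 8)) / (5(5s + 8)) = 52/(5(5s + 8)).
For s > 0 we have 5s + 8 > 5s, so |(s + 12)/(5s + 8) − (1/5)| = 52/(5(5s + 8)) < 52/(5·5s) = (52/25)/s.
Thus |(s + 12)/(5s + 8) − (1/5)| < ε whenever s > (52/25)/ε.
Take N = (52/25)/ε. If s > N then |(s + 12)/(5s + 8) − (1/5)| < (52/25)/s < ε.

N = (52/25)/ε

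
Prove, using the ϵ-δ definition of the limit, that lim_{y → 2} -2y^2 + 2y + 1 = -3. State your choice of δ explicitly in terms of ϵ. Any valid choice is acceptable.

Let ϵ > 0. We want δ > 0 such that 0 < |y − 2| < δ implies |(-2y^2 + 2y + 1) + 3| < ϵ.
(-2y^2 + 2y + 1) + 3 = -2y^2 + 2y + 4 = (y − 2)(-2y - 2).
So |(-2y^2 + 2y + 1) + 3| = |y − 2|·|-2y - 2|.
Require δ ≤ 1. Then |y − 2| < 1 gives |y| < 3, and by the triangle inequality |-2y - 2| ≤ 2·3 + 2 = 8.
Hence |(-2y^2 + 2y + 1) + 3| ≤ 8|y − 2| < ϵ provided |y − 2| < ϵ/8.
Take δ = min(1, ϵ/8). Then 0 < |y − 2| < δ gives both |y − 2| < 1 and |y − 2| < ϵ/8, so |(-2y^2 + 2y + 1) + 3| < ϵ.

δ = min(1, ϵ/8)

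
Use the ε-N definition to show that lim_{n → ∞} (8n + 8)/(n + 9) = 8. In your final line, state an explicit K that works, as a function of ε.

Let ε > 0. For n ≥ 1, |(8n + 8)/(n + 9) − 8| = |-64|/((n + 9)) = 64/((n + 9)).
Since n + 9 ≥ n for n ≥ 1, this is ≤ 64/(n) = 64/n.
So |(8n + 8)/(n + 9) − 8| < ε whenever n > 64/ε.
Take K = 64/ε. If n > K then |(8n + 8)/(n + 9) − 8| ≤ 64/n < ε.

K = 64/ε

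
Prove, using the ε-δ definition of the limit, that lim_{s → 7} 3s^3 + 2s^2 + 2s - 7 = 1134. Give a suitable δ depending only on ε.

Fix ε > 0. We want δ > 0 such that 0 < |s − 7| < δ implies |(3s^3 + 2s^2 + 2s - 7) − 1134| < ε.
(3s^3 + 2s^2 + 2s - 7) − 1134 = 3s^3 + 2s^2 + 2s - 1141 = (s − 7)(3s^2 + 23s + 163).
So |(3s^3 + 2s^2 + 2s - 7) − 1134| = |s − 7|·|3s^2 + 23s + 163|.
Require δ ≤ 1. Then |s − 7| < 1 gives |s| < 8, and by the triangle inequality |3s^2 + 23s + 163| ≤ 3·8^2 + 23·8 + 163 = 539.
Hence |(3s^3 + 2s^2 + 2s - 7) − 1134| ≤ 539|s − 7| < ε provided |s − 7| < ε/539.
Take δ = min(1, ε/539). Then 0 < |s − 7| < δ gives both |s − 7| < 1 and |s − 7| < ε/539, so |(3s^3 + 2s^2 + 2s - 7) − 1134| < ε.

δ = min(1, ε/539)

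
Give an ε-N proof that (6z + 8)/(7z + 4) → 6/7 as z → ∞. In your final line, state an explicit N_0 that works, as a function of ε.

Fix ε > 0. We seek N_0 > 0 such that z > N_0 implies |(6z + 8)/(7z + 4) − (6/7)| < ε.
(6z + 8)/(7z + 4) − (6/7) = (7(6z + 8) − 6(7z + 4)) / (7(7z + 4)) = 32/(7(7z + 4)).
For z > 0 we have 7z + 4 > 7z, so |(6z + 8)/(7z + 4) − (6/7)| = 32/(7(7z + 4)) < 32/(7·7z) = (32/49)/z.
Thus |(6z + 8)/(7z + 4) − (6/7)| < ε whenever z > (32/49)/ε.
Take N_0 = (32/49)/ε. If z > N_0 then |(6z + 8)/(7z + 4) − (6/7)| < (32/49)/z < ε.

N_0 = (32/49)/ε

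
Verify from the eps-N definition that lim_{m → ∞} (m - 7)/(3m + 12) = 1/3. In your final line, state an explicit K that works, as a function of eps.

K = (11/3)/eps

Fix eps > 0. For m ≥ 1, |(m - 7)/(3m + 12) − (1/3)| = |-33|/(3(3m + 12)) = 33/(3(3m + 12)).
Since 3m + 12 ≥ 3m for m ≥ 1, this is ≤ 33/(3·3m) = (11/3)/m.
So |(m - 7)/(3m + 12) − (1/3)| < eps whenever m > (11/3)/eps.
Take K = (11/3)/eps. If m > K then |(m - 7)/(3m + 12) − (1/3)| ≤ (11/3)/m < eps.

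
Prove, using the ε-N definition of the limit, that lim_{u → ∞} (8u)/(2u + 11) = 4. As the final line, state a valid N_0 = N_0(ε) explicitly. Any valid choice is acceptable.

N_0 = 22/ε

Let ε > 0. We seek N_0 > 0 such that u > N_0 implies |(8u)/(2u + 11) − 4| < ε.
(8u)/(2u + 11) − 4 = (2(8u) − 8(2u + 11)) / (2(2u + 11)) = -88/(2(2u + 11)).
For u > 0 we have 2u + 11 > 2u, so |(8u)/(2u + 11) − 4| = 88/(2(2u + 11)) < 88/(2·2u) = 22/u.
Thus |(8u)/(2u + 11) − 4| < ε whenever u > 22/ε.
Take N_0 = 22/ε. If u > N_0 then |(8u)/(2u + 11) − 4| < 22/u < ε.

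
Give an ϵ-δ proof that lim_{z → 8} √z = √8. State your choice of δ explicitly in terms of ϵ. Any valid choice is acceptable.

Let ϵ > 0 be given. We want δ > 0 such that 0 < |z − 8| < δ implies |√z − √8| < ϵ.
Rationalise: √z − √8 = (z − 8)/(√z + √8), so |√z − √8| = |z − 8|/(√z + √8).
Restrict δ ≤ 8 so that |z − 8| < 8 forces z > 0, and then √z + √8 > √8.
Hence |√z − √8| < |z − 8|/√8, which is < ϵ once |z − 8| < √8·ϵ.
Take δ = min(8, √8·ϵ). If 0 < |z − 8| < δ then z > 0 and |√z − √8| < |z − 8|/√8 < ϵ.

δ = min(8, √8·ϵ)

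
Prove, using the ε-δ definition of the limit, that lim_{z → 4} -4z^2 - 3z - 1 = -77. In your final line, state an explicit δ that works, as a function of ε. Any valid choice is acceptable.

Let ε > 0. We want δ > 0 such that 0 < |z − 4| < δ implies |(-4z^2 - 3z - 1) + 77| < ε.
(-4z^2 - 3z - 1) + 77 = -4z^2 - 3z + 76 = (z − 4)(-4z - 19).
So |(-4z^2 - 3z - 1) + 77| = |z − 4|·|-4z - 19|.
Require δ ≤ 2. Then |z − 4| < 2 gives |z| < 6, and by the triangle inequality |-4z - 19| ≤ 4·6 + 19 = 43.
Hence |(-4z^2 - 3z - 1) + 77| ≤ 43|z − 4| < ε provided |z − 4| < ε/43.
Take δ = min(2, ε/43). Then 0 < |z − 4| < δ gives both |z − 4| < 2 and |z − 4| < ε/43, so |(-4z^2 - 3z - 1) + 77| < ε.

δ = min(2, ε/43)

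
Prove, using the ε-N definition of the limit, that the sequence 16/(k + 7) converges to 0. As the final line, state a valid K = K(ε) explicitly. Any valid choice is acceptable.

K = 16/ε

Let ε > 0 be given. For k ≥ 1, |16/(k + 7) − 0| = 16/(k + 7) ≤ 16/k.
We need 16/k < ε, i.e. k > 16/ε.
Take K = 16/ε. If k > K then |16/(k + 7)| ≤ 16/k < ε.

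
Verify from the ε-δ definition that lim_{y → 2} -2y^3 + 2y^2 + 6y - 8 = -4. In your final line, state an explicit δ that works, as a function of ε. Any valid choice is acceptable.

Fix ε > 0. We want δ > 0 such that 0 < |y − 2| < δ implies |(-2y^3 + 2y^2 + 6y - 8) + 4| < ε.
(-2y^3 + 2y^2 + 6y - 8) + 4 = -2y^3 + 2y^2 + 6y - 4 = (y − 2)(-2y^2 - 2y + 2).
So |(-2y^3 + 2y^2 + 6y - 8) + 4| = |y − 2|·|-2y^2 - 2y + 2|.
Require δ ≤ 1. Then |y − 2| < 1 gives |y| < 3, and by the triangle inequality |-2y^2 - 2y + 2| ≤ 2·3^2 + 2·3 + 2 = 26.
Hence |(-2y^3 + 2y^2 + 6y - 8) + 4| ≤ 26|y − 2| < ε provided |y − 2| < ε/26.
Take δ = min(1, ε/26). Then 0 < |y − 2| < δ gives both |y − 2| < 1 and |y − 2| < ε/26, so |(-2y^3 + 2y^2 + 6y - 8) + 4| < ε.

δ = min(1, ε/26)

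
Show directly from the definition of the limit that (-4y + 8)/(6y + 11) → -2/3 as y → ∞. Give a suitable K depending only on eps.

Fix eps > 0. We seek K > 0 such that y > K implies |(-4y + 8)/(6y + 11) + 2/3| < eps.
(-4y + 8)/(6y + 11) + 2/3 = (6(-4y + 8) − (-4)(6y + 11)) / (6(6y + 11)) = 92/(6(6y + 11)).
For y > 0 we have 6y + 11 > 6y, so |(-4y + 8)/(6y + 11) + 2/3| = 92/(6(6y + 11)) < 92/(6·6y) = (23/9)/y.
Thus |(-4y + 8)/(6y + 11) + 2/3| < eps whenever y > (23/9)/eps.
Take K = (23/9)/eps. If y > K then |(-4y + 8)/(6y + 11) + 2/3| < (23/9)/y < eps.

K = (23/9)/eps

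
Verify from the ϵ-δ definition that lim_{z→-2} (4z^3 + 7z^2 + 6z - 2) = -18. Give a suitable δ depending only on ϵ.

δ = min(1, ϵ/47)

Suppose ϵ > 0. We want δ > 0 such that 0 < |z + 2| < δ implies |(4z^3 + 7z^2 + 6z - 2) + 18| < ϵ.
(4z^3 + 7z^2 + 6z - 2) + 18 = 4z^3 + 7z^2 + 6z + 16 = (z + 2)(4z^2 - z + 8).
So |(4z^3 + 7z^2 + 6z - 2) + 18| = |z + 2|·|4z^2 - z + 8|.
Assume first that |z + 2| < 1, so |z| < 3. Then |4z^2 - z + 8| ≤ 4·3^2 + 3 + 8 = 47.
Hence |(4z^3 + 7z^2 + 6z - 2) + 18| ≤ 47|z + 2| < ϵ provided |z + 2| < ϵ/47.
Take δ = min(1, ϵ/47). Then 0 < |z + 2| < δ gives both |z + 2| < 1 and |z + 2| < ϵ/47, so |(4z^3 + 7z^2 + 6z - 2) + 18| < ϵ.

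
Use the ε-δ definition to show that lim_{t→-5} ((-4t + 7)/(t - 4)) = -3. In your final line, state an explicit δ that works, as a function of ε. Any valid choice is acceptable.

Let ε > 0. We want δ > 0 with 0 < |t + 5| < δ ⇒ |(-4t + 7)/(t - 4) + 3| < ε.
Combining over a common denominator, (-4t + 7)/(t - 4) + 3 = [(-4t + 7)·(-9) − 27·(t - 4)] / [(-9)·(t - 4)] = 9(t + 5) / ((-9)(t - 4)).
So |(-4t + 7)/(t - 4) + 3| = 9|t + 5| / (9·|t − 4|).
Require δ ≤ 9/2, so |t − 4| ≥ |-9| − |t + 5| > 9 − 9/2 = 9/2.
Hence |(-4t + 7)/(t - 4) + 3| < 9|t + 5|/(9·(9/2)) = (2/9)|t + 5|, which is < ε once |t + 5| < (9/2)ε.
Take δ = min(9/2, (9/2)ε). Then 0 < |t + 5| < δ forces both bounds, so |(-4t + 7)/(t - 4) + 3| < ε.

δ = min(9/2, (9/2)ε)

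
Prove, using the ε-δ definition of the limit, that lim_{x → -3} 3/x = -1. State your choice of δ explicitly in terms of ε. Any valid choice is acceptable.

Fix ε > 0. We seek δ > 0 such that 0 < |x + 3| < δ implies |3/x + 1| < ε.
|3/x + 1| = 3·|-3 − x|/(3·|x|) = 3|x + 3|/(3|x|).
Require δ ≤ 3/2 so that |x| > 3 − 3/2 = 3/2, hence 3|x| > 9/2.
Then |3/x + 1| < 3|x + 3|/(9/2), which is < ε when |x + 3| < (3/2)ε.
Take δ = min(3/2, (3/2)ε). Then 0 < |x + 3| < δ gives both |x + 3| < 3/2 and |x + 3| < (3/2)ε, so |3/x + 1| < ε.

δ = min(3/2, (3/2)ε)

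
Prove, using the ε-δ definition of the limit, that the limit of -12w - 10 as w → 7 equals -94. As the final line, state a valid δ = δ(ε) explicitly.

δ = ε/12

Suppose ε > 0. We need δ > 0 so that 0 < |w − 7| < δ implies |(-12w - 10) + 94| < ε.
|(-12w - 10) + 94| = |-12w + 84| = 12|w − 7|.
So 12|w − 7| < ε exactly when |w − 7| < ε/12.
Choosing δ = ε/12 gives |(-12w - 10) + 94| = 12|w − 7| < ε whenever |w − 7| < δ.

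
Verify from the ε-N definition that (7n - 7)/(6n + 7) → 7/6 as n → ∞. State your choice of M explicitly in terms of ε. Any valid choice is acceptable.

M = (91/36)/ε

Fix ε > 0. For n ≥ 1, |(7n - 7)/(6n + 7) − (7/6)| = |-91|/(6(6n + 7)) = 91/(6(6n + 7)).
Since 6n + 7 ≥ 6n for n ≥ 1, this is ≤ 91/(6·6n) = (91/36)/n.
So |(7n - 7)/(6n + 7) − (7/6)| < ε whenever n > (91/36)/ε.
Take M = (91/36)/ε. If n > M then |(7n - 7)/(6n + 7) − (7/6)| ≤ (91/36)/n < ε.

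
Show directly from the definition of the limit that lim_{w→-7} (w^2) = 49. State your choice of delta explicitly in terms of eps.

Fix eps > 0. We seek delta > 0 with 0 < |w + 7| < delta ⇒ |w^2 − 49| < eps.
Factor: w^2 − 49 = (w + 7)(w - 7), so |w^2 − 49| = |w + 7|·|w - 7|.
Impose delta ≤ 1 so that |w| < 8; then |w - 7| ≤ 15.
Hence |w^2 − 49| ≤ 15|w + 7|, which is < eps once |w + 7| < eps/15.
Take delta = min(1, eps/15). If 0 < |w + 7| < delta then both bounds hold and |w^2 − 49| ≤ 15|w + 7| < 15·(eps/15) = eps.

delta = min(1, eps/15)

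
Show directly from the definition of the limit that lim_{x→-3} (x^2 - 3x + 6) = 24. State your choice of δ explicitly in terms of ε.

Let ε > 0. We want δ > 0 such that 0 < |x + 3| < δ implies |(x^2 - 3x + 6) − 24| < ε.
(x^2 - 3x + 6) − 24 = x^2 - 3x - 18 = (x + 3)(x - 6).
So |(x^2 - 3x + 6) − 24| = |x + 3|·|x - 6|.
Assume first that |x + 3| < 1, so |x| < 4. Then |x - 6| ≤ 4 + 6 = 10.
Hence |(x^2 - 3x + 6) − 24| ≤ 10|x + 3| < ε provided |x + 3| < ε/10.
Take δ = min(1, ε/10). Then 0 < |x + 3| < δ gives both |x + 3| < 1 and |x + 3| < ε/10, so |(x^2 - 3x + 6) − 24| < ε.

δ = min(1, ε/10)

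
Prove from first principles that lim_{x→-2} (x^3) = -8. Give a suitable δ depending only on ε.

Suppose ε > 0. We seek δ > 0 with 0 < |x + 2| < δ ⇒ |x^3 + 8| < ε.
Factor: x^3 + 8 = (x + 2)(x^2 - 2x + 4), so |x^3 + 8| = |x + 2|·|x^2 - 2x + 4|.
Impose δ ≤ 1 so that |x| < 3; then |x^2 - 2x + 4| ≤ 19.
Hence |x^3 + 8| ≤ 19|x + 2|, which is < ε once |x + 2| < ε/19.
Take δ = min(1, ε/19). If 0 < |x + 2| < δ then both bounds hold and |x^3 + 8| ≤ 19|x + 2| < 19·(ε/19) = ε.

δ = min(1, ε/19)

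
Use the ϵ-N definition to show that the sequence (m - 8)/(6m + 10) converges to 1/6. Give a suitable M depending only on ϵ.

Suppose ϵ > 0. For m ≥ 1, |(m - 8)/(6m + 10) − (1/6)| = |-58|/(6(6m + 10)) = 58/(6(6m + 10)).
Since 6m + 10 ≥ 6m for m ≥ 1, this is ≤ 58/(6·6m) = (29/18)/m.
So |(m - 8)/(6m + 10) − (1/6)| < ϵ whenever m > (29/18)/ϵ.
Take M = (29/18)/ϵ. If m > M then |(m - 8)/(6m + 10) − (1/6)| ≤ (29/18)/m < ϵ.

M = (29/18)/ϵ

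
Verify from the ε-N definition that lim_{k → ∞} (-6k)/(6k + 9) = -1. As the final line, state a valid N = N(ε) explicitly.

N = (3/2)/ε

Suppose ε > 0. For k ≥ 1, |(-6k)/(6k + 9) + 1| = |54|/(6(6k + 9)) = 54/(6(6k + 9)).
Since 6k + 9 ≥ 6k for k ≥ 1, this is ≤ 54/(6·6k) = (3/2)/k.
So |(-6k)/(6k + 9) + 1| < ε whenever k > (3/2)/ε.
Take N = (3/2)/ε. If k > N then |(-6k)/(6k + 9) + 1| ≤ (3/2)/k < ε.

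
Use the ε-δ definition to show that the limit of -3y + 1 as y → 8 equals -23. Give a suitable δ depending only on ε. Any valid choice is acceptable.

δ = ε/3

Fix ε > 0. We need δ > 0 so that 0 < |y − 8| < δ implies |(-3y + 1) + 23| < ε.
|(-3y + 1) + 23| = |-3y + 24| = 3|y − 8|.
So 3|y − 8| < ε exactly when |y − 8| < ε/3.
Choosing δ = ε/3 gives |(-3y + 1) + 23| = 3|y − 8| < ε whenever |y − 8| < δ.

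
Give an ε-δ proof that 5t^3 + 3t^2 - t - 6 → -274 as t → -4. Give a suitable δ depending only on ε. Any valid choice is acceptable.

δ = min(1, ε/277)

Fix ε > 0. We want δ > 0 such that 0 < |t + 4| < δ implies |(5t^3 + 3t^2 - t - 6) + 274| < ε.
(5t^3 + 3t^2 - t - 6) + 274 = 5t^3 + 3t^2 - t + 268 = (t + 4)(5t^2 - 17t + 67).
So |(5t^3 + 3t^2 - t - 6) + 274| = |t + 4|·|5t^2 - 17t + 67|.
Require δ ≤ 1. Then |t + 4| < 1 gives |t| < 5, and by the triangle inequality |5t^2 - 17t + 67| ≤ 5·5^2 + 17·5 + 67 = 277.
Hence |(5t^3 + 3t^2 - t - 6) + 274| ≤ 277|t + 4| < ε provided |t + 4| < ε/277.
Take δ = min(1, ε/277). Then 0 < |t + 4| < δ gives both |t + 4| < 1 and |t + 4| < ε/277, so |(5t^3 + 3t^2 - t - 6) + 274| < ε.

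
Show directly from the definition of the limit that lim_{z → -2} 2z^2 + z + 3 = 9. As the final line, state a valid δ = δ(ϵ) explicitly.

δ = min(1, ϵ/9)

Let ϵ > 0 be given. We want δ > 0 such that 0 < |z + 2| < δ implies |(2z^2 + z + 3) − 9| < ϵ.
(2z^2 + z + 3) − 9 = 2z^2 + z - 6 = (z + 2)(2z - 3).
So |(2z^2 + z + 3) − 9| = |z + 2|·|2z - 3|.
Assume first that |z + 2| < 1, so |z| < 3. Then |2z - 3| ≤ 2·3 + 3 = 9.
Hence |(2z^2 + z + 3) − 9| ≤ 9|z + 2| < ϵ provided |z + 2| < ϵ/9.
Take δ = min(1, ϵ/9). Then 0 < |z + 2| < δ gives both |z + 2| < 1 and |z + 2| < ϵ/9, so |(2z^2 + z + 3) − 9| < ϵ.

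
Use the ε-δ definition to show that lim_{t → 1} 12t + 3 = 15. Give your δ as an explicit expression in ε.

δ = ε/12

Let ε > 0 be given. We need δ > 0 so that 0 < |t − 1| < δ implies |(12t + 3) − 15| < ε.
|(12t + 3) − 15| = |12t - 12| = 12|t − 1|.
Thus it suffices that |t − 1| < ε/12.
Take δ = ε/12. If 0 < |t − 1| < δ then |(12t + 3) − 15| = 12|t − 1| < 12·(ε/12) = ε.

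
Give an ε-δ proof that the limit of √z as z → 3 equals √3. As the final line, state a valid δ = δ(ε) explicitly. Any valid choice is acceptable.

Suppose ε > 0. We want δ > 0 such that 0 < |z − 3| < δ implies |√z − √3| < ε.
Multiplying by the conjugate, |√z − √3| = |z − 3|/(√z + √3).
Restrict δ ≤ 3 so that |z − 3| < 3 forces z > 0, and then √z + √3 > √3.
Hence |√z − √3| < |z − 3|/√3, which is < ε once |z − 3| < √3·ε.
Take δ = min(3, √3·ε). If 0 < |z − 3| < δ then z > 0 and |√z − √3| < |z − 3|/√3 < ε.

δ = min(3, √3·ε)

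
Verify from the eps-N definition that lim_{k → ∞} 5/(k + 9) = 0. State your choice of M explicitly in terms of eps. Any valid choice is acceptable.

Fix eps > 0. For k ≥ 1, |5/(k + 9) − 0| = 5/(k + 9) ≤ 5/k.
We need 5/k < eps, i.e. k > 5/eps.
Take M = 5/eps. If k > M then |5/(k + 9)| ≤ 5/k < eps.

M = 5/eps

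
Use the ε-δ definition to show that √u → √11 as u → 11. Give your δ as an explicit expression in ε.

δ = min(11, √11·ε)

Let ε > 0. We want δ > 0 such that 0 < |u − 11| < δ implies |√u − √11| < ε.
Multiplying by the conjugate, |√u − √11| = |u − 11|/(√u + √11).
Restrict δ ≤ 11 so that |u − 11| < 11 forces u > 0, and then √u + √11 > √11.
Hence |√u − √11| < |u − 11|/√11, which is < ε once |u − 11| < √11·ε.
Take δ = min(11, √11·ε). If 0 < |u − 11| < δ then u > 0 and |√u − √11| < |u − 11|/√11 < ε.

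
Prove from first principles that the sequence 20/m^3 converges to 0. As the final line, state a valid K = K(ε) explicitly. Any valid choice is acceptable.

Fix ε > 0. For m ≥ 1, |20/m^3 − 0| = 20/m^3.
20/m^3 < ε ⇔ m^3 > 20/ε ⇔ m > (20/ε)^{1/3}.
Take K = (20/ε)^{1/3}. Then m > K implies 20/m^3 < ε.

K = (20/ε)^{1/3}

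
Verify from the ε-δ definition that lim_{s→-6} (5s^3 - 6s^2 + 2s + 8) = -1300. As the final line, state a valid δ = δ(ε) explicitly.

δ = min(2, ε/826)

Let ε > 0. We want δ > 0 such that 0 < |s + 6| < δ implies |(5s^3 - 6s^2 + 2s + 8) + 1300| < ε.
(5s^3 - 6s^2 + 2s + 8) + 1300 = 5s^3 - 6s^2 + 2s + 1308 = (s + 6)(5s^2 - 36s + 218).
So |(5s^3 - 6s^2 + 2s + 8) + 1300| = |s + 6|·|5s^2 - 36s + 218|.
Require δ ≤ 2. Then |s + 6| < 2 gives |s| < 8, and by the triangle inequality |5s^2 - 36s + 218| ≤ 5·8^2 + 36·8 + 218 = 826.
Hence |(5s^3 - 6s^2 + 2s + 8) + 1300| ≤ 826|s + 6| < ε provided |s + 6| < ε/826.
Choosing δ = min(2, ε/826) ensures both conditions, hence |(5s^3 - 6s^2 + 2s + 8) + 1300| < ε.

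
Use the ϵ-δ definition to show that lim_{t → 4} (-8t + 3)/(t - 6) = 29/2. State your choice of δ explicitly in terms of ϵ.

Let ϵ > 0 be given. We want δ > 0 with 0 < |t − 4| < δ ⇒ |(-8t + 3)/(t - 6) − (29/2)| < ϵ.
Combining over a common denominator, (-8t + 3)/(t - 6) − (29/2) = [(-8t + 3)·(-2) − (-29)·(t - 6)] / [(-2)·(t - 6)] = 45(t − 4) / ((-2)(t - 6)).
So |(-8t + 3)/(t - 6) − (29/2)| = 45|t − 4| / (2·|t − 6|).
Require δ ≤ 1, so |t − 6| ≥ |-2| − |t − 4| > 2 − 1 = 1.
Hence |(-8t + 3)/(t - 6) − (29/2)| < 45|t − 4|/(2·1) = (45/2)|t − 4|, which is < ϵ once |t − 4| < (2/45)ϵ.
Take δ = min(1, (2/45)ϵ). Then 0 < |t − 4| < δ forces both bounds, so |(-8t + 3)/(t - 6) − (29/2)| < ϵ.

δ = min(1, (2/45)ϵ)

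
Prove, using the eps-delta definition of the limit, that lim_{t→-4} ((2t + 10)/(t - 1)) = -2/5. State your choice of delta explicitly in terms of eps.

Fix eps > 0. We want delta > 0 with 0 < |t + 4| < delta ⇒ |(2t + 10)/(t - 1) + 2/5| < eps.
Combining over a common denominator, (2t + 10)/(t - 1) + 2/5 = [(2t + 10)·(-5) − 2·(t - 1)] / [(-5)·(t - 1)] = -12(t + 4) / ((-5)(t - 1)).
So |(2t + 10)/(t - 1) + 2/5| = 12|t + 4| / (5·|t − 1|).
Require delta ≤ 5/2, so |t − 1| ≥ |-5| − |t + 4| > 5 − 5/2 = 5/2.
Hence |(2t + 10)/(t - 1) + 2/5| < 12|t + 4|/(5·(5/2)) = (24/25)|t + 4|, which is < eps once |t + 4| < (25/24)eps.
Take delta = min(5/2, (25/24)eps). Then 0 < |t + 4| < delta forces both bounds, so |(2t + 10)/(t - 1) + 2/5| < eps.

delta = min(5/2, (25/24)eps)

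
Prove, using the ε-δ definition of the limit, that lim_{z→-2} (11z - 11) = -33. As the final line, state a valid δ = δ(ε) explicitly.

δ = ε/11

Suppose ε > 0. We need δ > 0 so that 0 < |z + 2| < δ implies |(11z - 11) + 33| < ε.
Since (11z - 11) + 33 = 11(z + 2), we have |(11z - 11) + 33| = 11|z + 2|.
Thus it suffices that |z + 2| < ε/11.
Take δ = ε/11. If 0 < |z + 2| < δ then |(11z - 11) + 33| = 11|z + 2| < 11·(ε/11) = ε.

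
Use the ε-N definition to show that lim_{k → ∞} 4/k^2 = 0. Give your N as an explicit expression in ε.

Fix ε > 0. For k ≥ 1, |4/k^2 − 0| = 4/k^2.
4/k^2 < ε ⇔ k^2 > 4/ε ⇔ k > (4/ε)^{1/2}.
Take N = (4/ε)^{1/2}. Then k > N implies 4/k^2 < ε.

N = (4/ε)^{1/2}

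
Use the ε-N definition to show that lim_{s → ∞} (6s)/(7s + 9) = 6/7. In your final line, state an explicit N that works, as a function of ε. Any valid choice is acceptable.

Fix ε > 0. We seek N > 0 such that s > N implies |(6s)/(7s + 9) − (6/7)| < ε.
(6s)/(7s + 9) − (6/7) = (7(6s) − 6(7s + 9)) / (7(7s + 9)) = -54/(7(7s + 9)).
For s > 0 we have 7s + 9 > 7s, so |(6s)/(7s + 9) − (6/7)| = 54/(7(7s + 9)) < 54/(7·7s) = (54/49)/s.
Thus |(6s)/(7s + 9) − (6/7)| < ε whenever s > (54/49)/ε.
Take N = (54/49)/ε. If s > N then |(6s)/(7s + 9) − (6/7)| < (54/49)/s < ε.

N = (54/49)/ε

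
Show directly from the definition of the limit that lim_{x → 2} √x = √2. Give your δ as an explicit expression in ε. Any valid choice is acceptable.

Suppose ε > 0. We want δ > 0 such that 0 < |x − 2| < δ implies |√x − √2| < ε.
Rationalise: √x − √2 = (x − 2)/(√x + √2), so |√x − √2| = |x − 2|/(√x + √2).
Restrict δ ≤ 2 so that |x − 2| < 2 forces x > 0, and then √x + √2 > √2.
Hence |√x − √2| < |x − 2|/√2, which is < ε once |x − 2| < √2·ε.
Take δ = min(2, √2·ε). If 0 < |x − 2| < δ then x > 0 and |√x − √2| < |x − 2|/√2 < ε.

δ = min(2, √2·ε)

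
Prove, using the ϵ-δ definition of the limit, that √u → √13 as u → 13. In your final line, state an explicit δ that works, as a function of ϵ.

Fix ϵ > 0. We want δ > 0 such that 0 < |u − 13| < δ implies |√u − √13| < ϵ.
Rationalise: √u − √13 = (u − 13)/(√u + √13), so |√u − √13| = |u − 13|/(√u + √13).
Restrict δ ≤ 13 so that |u − 13| < 13 forces u > 0, and then √u + √13 > √13.
Hence |√u − √13| < |u − 13|/√13, which is < ϵ once |u − 13| < √13·ϵ.
Take δ = min(13, √13·ϵ). If 0 < |u − 13| < δ then u > 0 and |√u − √13| < |u − 13|/√13 < ϵ.

δ = min(13, √13·ϵ)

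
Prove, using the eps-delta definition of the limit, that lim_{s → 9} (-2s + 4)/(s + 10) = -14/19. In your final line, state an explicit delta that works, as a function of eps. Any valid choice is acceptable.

delta = min(19/2, (361/48)eps)

Let eps > 0. We want delta > 0 with 0 < |s − 9| < delta ⇒ |(-2s + 4)/(s + 10) + 14/19| < eps.
Combining over a common denominator, (-2s + 4)/(s + 10) + 14/19 = [(-2s + 4)·19 − (-14)·(s + 10)] / [19·(s + 10)] = -24(s − 9) / (19(s + 10)).
So |(-2s + 4)/(s + 10) + 14/19| = 24|s − 9| / (19·|s + 10|).
Restrict delta ≤ 19/2. Then |s − 9| < 19/2 gives |s + 10| = |(s − 9) + 19| ≥ 19 − 19/2 = 19/2.
Hence |(-2s + 4)/(s + 10) + 14/19| < 24|s − 9|/(19·(19/2)) = (48/361)|s − 9|, which is < eps once |s − 9| < (361/48)eps.
Take delta = min(19/2, (361/48)eps). Then 0 < |s − 9| < delta forces both bounds, so |(-2s + 4)/(s + 10) + 14/19| < eps.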